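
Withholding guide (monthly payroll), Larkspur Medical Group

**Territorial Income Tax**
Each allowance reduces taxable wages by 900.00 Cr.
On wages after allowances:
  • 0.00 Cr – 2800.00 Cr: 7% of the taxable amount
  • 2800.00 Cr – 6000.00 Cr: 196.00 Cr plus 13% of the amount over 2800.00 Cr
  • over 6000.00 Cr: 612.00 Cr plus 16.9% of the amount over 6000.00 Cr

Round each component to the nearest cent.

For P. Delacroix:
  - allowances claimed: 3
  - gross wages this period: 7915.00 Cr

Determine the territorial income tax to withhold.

509.95 Cr

Territorial Income Tax: taxable = 7915.00 Cr − 3×900.00 Cr = 5215.00 Cr
  196.00 Cr + 13% × (5215.00 Cr − 2800.00 Cr) = 196.00 Cr + 13% × 2415.00 Cr = 509.95 Cr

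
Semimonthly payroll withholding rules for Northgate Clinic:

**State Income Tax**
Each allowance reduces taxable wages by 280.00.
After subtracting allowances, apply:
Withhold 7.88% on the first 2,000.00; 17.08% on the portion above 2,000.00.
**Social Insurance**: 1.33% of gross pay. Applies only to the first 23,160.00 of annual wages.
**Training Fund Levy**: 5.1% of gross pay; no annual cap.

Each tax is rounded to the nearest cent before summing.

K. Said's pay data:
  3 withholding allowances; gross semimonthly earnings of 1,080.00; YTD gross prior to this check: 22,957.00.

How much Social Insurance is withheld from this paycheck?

Social Insurance: cap 23,160.00 − YTD 22,957.00 = 203.00 subject; 1.33% × 203.00 = 2.70

2.70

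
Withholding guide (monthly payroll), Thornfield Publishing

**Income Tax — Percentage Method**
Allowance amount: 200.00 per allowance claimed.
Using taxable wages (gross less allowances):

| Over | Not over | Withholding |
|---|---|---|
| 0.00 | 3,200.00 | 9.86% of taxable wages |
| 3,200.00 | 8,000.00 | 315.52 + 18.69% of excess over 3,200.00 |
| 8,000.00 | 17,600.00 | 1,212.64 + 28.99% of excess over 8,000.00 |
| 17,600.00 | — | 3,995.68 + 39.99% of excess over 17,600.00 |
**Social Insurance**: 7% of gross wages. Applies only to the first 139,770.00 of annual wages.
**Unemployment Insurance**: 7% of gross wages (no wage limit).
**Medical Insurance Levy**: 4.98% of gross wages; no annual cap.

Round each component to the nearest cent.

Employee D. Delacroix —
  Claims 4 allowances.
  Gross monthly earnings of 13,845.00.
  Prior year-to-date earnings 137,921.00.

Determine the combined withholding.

Income Tax: taxable = 13,845.00 − 4×200.00 = 13,045.00
  1,212.64 + 28.99% × (13,045.00 − 8,000.00) = 1,212.64 + 28.99% × 5,045.00 = 2,675.19
Social Insurance: cap 139,770.00 − YTD 137,921.00 = 1,849.00 subject; 7% × 1,849.00 = 129.43
Unemployment Insurance: 7% × 13,845.00 = 969.15
Medical Insurance Levy: 4.98% × 13,845.00 = 689.48
Total: 2,675.19 + 129.43 + 969.15 + 689.48 = 4,463.25

4,463.25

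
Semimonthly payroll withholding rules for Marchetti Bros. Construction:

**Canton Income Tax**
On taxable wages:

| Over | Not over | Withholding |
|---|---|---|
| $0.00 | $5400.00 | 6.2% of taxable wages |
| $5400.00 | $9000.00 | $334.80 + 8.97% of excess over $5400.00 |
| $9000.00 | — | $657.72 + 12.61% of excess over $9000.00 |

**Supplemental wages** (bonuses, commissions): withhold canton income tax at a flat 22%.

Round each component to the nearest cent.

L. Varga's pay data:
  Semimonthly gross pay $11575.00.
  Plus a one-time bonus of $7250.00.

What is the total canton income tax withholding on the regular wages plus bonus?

Canton Income Tax: taxable = $11575.00
  $657.72 + 12.61% × ($11575.00 − $9000.00) = $657.72 + 12.61% × $2575.00 = $982.43
Supplemental (22% flat on bonus): 22% × $7250.00 = $1595.00
Total canton income tax: $982.43 + $1595.00 = $2577.43

$2577.43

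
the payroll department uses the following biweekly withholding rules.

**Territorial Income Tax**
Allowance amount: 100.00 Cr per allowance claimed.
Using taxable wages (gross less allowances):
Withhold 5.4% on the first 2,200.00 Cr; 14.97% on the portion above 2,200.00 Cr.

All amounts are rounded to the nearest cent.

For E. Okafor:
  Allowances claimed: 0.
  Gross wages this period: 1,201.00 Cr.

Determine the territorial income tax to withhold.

Territorial Income Tax: taxable = 1,201.00 Cr
  5.4% × 1,201.00 Cr = 64.85 Cr

64.85 Cr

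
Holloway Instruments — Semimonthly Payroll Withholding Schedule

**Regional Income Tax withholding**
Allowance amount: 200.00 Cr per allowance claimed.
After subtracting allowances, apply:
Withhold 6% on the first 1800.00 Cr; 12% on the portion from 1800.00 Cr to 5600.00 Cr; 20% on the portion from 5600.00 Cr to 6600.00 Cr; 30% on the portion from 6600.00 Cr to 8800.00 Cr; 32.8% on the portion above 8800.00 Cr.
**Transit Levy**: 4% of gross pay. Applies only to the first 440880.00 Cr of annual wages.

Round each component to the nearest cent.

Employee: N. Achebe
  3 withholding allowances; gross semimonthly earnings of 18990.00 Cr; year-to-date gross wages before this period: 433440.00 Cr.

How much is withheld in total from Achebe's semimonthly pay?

4867.12 Cr

Regional Income Tax: taxable = 18990.00 Cr − 3×200.00 Cr = 18390.00 Cr
  1424.00 Cr + 32.8% × (18390.00 Cr − 8800.00 Cr) = 1424.00 Cr + 32.8% × 9590.00 Cr = 4569.52 Cr
Transit Levy: cap 440880.00 Cr − YTD 433440.00 Cr = 7440.00 Cr subject; 4% × 7440.00 Cr = 297.60 Cr
Total: 4569.52 Cr + 297.60 Cr = 4867.12 Cr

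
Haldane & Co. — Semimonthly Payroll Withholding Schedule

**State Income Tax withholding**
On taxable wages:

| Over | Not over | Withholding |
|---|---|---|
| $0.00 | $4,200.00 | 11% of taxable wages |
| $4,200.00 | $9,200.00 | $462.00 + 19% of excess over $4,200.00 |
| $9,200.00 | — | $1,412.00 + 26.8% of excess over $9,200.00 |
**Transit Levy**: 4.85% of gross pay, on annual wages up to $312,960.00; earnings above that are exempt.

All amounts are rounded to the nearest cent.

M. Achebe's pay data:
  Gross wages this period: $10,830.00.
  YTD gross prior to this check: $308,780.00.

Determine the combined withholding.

$2,051.57

State Income Tax: taxable = $10,830.00
  $1,412.00 + 26.8% × ($10,830.00 − $9,200.00) = $1,412.00 + 26.8% × $1,630.00 = $1,848.84
Transit Levy: cap $312,960.00 − YTD $308,780.00 = $4,180.00 subject; 4.85% × $4,180.00 = $202.73
Total: $1,848.84 + $202.73 = $2,051.57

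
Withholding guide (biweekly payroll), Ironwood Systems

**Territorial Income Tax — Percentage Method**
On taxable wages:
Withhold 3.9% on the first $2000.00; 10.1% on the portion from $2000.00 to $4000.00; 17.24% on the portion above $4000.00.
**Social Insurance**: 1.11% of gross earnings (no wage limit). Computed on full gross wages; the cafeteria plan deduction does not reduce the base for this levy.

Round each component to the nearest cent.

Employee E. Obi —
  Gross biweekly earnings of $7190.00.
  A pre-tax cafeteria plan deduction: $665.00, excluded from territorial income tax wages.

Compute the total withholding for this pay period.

$795.12

Territorial Income Tax: taxable = $7190.00 − $665.00 = $6525.00
  $280.00 + 17.24% × ($6525.00 − $4000.00) = $280.00 + 17.24% × $2525.00 = $715.31
Social Insurance: 1.11% × $7190.00 = $79.81
Total: $715.31 + $79.81 = $795.12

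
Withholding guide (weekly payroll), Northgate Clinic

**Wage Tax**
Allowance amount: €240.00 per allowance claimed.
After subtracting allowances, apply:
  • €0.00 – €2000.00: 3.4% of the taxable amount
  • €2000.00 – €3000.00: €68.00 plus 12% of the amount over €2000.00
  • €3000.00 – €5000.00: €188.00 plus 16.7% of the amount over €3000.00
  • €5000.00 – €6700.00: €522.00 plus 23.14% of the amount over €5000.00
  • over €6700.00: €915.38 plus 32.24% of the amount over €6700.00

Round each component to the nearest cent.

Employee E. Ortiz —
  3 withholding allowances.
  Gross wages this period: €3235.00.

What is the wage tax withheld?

Wage Tax: taxable = €3235.00 − 3×€240.00 = €2515.00
  €68.00 + 12% × (€2515.00 − €2000.00) = €68.00 + 12% × €515.00 = €129.80

€129.80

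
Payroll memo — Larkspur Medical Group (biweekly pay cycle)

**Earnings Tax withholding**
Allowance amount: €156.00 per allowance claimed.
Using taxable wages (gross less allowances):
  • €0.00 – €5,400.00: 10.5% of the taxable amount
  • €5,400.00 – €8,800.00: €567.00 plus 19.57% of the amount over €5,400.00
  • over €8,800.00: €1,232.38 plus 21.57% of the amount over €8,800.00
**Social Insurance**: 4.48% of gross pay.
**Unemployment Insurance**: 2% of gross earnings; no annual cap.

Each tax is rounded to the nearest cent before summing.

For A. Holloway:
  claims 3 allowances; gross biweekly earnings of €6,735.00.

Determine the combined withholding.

Earnings Tax: taxable = €6,735.00 − 3×€156.00 = €6,267.00
  €567.00 + 19.57% × (€6,267.00 − €5,400.00) = €567.00 + 19.57% × €867.00 = €736.67
Social Insurance: 4.48% × €6,735.00 = €301.73
Unemployment Insurance: 2% × €6,735.00 = €134.70
Total: €736.67 + €301.73 + €134.70 = €1,173.10

€1,173.10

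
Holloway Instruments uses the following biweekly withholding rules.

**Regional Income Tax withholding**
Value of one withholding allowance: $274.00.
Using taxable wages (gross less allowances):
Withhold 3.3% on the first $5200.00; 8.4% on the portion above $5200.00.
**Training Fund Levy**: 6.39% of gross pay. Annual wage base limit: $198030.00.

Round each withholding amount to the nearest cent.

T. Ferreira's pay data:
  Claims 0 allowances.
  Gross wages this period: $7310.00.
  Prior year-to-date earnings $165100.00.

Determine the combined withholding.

Regional Income Tax: taxable = $7310.00
  $171.60 + 8.4% × ($7310.00 − $5200.00) = $171.60 + 8.4% × $2110.00 = $348.84
Training Fund Levy: 6.39% × $7310.00 = $467.11
Total: $348.84 + $467.11 = $815.95

$815.95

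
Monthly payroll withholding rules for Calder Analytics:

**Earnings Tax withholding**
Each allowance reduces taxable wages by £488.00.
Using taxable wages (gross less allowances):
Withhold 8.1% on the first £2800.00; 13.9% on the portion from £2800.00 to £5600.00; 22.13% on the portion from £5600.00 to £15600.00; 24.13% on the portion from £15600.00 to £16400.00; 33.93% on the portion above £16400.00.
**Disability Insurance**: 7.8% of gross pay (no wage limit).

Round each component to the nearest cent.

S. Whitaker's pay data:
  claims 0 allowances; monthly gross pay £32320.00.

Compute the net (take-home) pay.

Earnings Tax: taxable = £32320.00
  £3022.04 + 33.93% × (£32320.00 − £16400.00) = £3022.04 + 33.93% × £15920.00 = £8423.70
Disability Insurance: 7.8% × £32320.00 = £2520.96
Total withheld: £8423.70 + £2520.96 = £10944.66
Net pay: £32320.00 − £10944.66 = £21375.34

£21375.34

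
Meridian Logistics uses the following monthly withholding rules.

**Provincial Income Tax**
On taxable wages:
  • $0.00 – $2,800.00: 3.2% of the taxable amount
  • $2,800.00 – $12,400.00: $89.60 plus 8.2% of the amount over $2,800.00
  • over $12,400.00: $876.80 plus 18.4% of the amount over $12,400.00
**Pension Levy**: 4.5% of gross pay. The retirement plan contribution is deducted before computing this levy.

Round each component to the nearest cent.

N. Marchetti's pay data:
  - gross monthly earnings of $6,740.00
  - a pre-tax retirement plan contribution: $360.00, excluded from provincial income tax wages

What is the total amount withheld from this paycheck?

$670.26

Provincial Income Tax: taxable = $6,740.00 − $360.00 = $6,380.00
  $89.60 + 8.2% × ($6,380.00 − $2,800.00) = $89.60 + 8.2% × $3,580.00 = $383.16
Pension Levy: 4.5% × $6,380.00 = $287.10
Total: $383.16 + $287.10 = $670.26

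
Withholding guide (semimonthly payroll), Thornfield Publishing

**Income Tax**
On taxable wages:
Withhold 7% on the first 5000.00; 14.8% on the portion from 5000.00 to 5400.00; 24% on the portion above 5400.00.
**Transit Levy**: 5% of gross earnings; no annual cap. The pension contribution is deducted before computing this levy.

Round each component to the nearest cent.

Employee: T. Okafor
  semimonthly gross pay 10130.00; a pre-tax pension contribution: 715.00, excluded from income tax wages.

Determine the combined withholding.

1843.55

Income Tax: taxable = 10130.00 − 715.00 = 9415.00
  409.20 + 24% × (9415.00 − 5400.00) = 409.20 + 24% × 4015.00 = 1372.80
Transit Levy: 5% × 9415.00 = 470.75
Total: 1372.80 + 470.75 = 1843.55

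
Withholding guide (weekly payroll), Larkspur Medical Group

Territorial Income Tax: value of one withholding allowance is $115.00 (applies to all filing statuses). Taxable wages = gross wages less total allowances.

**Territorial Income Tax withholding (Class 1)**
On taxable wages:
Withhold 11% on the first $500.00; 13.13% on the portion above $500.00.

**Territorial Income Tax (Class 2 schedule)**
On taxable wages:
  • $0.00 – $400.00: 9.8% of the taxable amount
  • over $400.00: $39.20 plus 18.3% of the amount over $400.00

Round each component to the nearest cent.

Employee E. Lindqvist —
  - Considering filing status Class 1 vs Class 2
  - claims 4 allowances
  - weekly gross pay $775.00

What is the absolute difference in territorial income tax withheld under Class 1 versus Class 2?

$3.78

Territorial Income Tax (Class 1): taxable = $775.00 − 4×$115.00 = $315.00
  11% × $315.00 = $34.65
Territorial Income Tax (Class 2): taxable = $775.00 − 4×$115.00 = $315.00
  9.8% × $315.00 = $30.87
Difference: |$34.65 − $30.87| = $3.78 (higher under Class 1)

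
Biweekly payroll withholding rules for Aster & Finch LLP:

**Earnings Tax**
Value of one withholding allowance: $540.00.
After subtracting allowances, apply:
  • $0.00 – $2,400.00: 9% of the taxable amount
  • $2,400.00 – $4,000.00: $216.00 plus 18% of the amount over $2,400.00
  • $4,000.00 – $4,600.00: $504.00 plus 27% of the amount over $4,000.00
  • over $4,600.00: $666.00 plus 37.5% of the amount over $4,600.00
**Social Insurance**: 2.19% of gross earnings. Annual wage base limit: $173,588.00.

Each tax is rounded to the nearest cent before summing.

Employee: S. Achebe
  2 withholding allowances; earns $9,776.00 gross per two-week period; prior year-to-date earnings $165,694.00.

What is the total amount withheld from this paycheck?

$2,374.88

Earnings Tax: taxable = $9,776.00 − 2×$540.00 = $8,696.00
  $666.00 + 37.5% × ($8,696.00 − $4,600.00) = $666.00 + 37.5% × $4,096.00 = $2,202.00
Social Insurance: cap $173,588.00 − YTD $165,694.00 = $7,894.00 subject; 2.19% × $7,894.00 = $172.88
Total: $2,202.00 + $172.88 = $2,374.88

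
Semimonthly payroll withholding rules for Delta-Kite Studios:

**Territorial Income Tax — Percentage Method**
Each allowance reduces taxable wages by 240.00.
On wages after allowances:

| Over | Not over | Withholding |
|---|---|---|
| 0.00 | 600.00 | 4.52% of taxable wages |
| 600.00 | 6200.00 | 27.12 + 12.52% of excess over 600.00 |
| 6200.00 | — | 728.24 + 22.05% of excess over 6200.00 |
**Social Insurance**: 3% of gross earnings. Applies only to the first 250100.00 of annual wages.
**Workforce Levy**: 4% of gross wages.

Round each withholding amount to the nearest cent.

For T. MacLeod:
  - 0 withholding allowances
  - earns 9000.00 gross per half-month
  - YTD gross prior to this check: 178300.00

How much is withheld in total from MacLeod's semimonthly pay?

Territorial Income Tax: taxable = 9000.00
  728.24 + 22.05% × (9000.00 − 6200.00) = 728.24 + 22.05% × 2800.00 = 1345.64
Social Insurance: 3% × 9000.00 = 270.00
Workforce Levy: 4% × 9000.00 = 360.00
Total: 1345.64 + 270.00 + 360.00 = 1975.64

1975.64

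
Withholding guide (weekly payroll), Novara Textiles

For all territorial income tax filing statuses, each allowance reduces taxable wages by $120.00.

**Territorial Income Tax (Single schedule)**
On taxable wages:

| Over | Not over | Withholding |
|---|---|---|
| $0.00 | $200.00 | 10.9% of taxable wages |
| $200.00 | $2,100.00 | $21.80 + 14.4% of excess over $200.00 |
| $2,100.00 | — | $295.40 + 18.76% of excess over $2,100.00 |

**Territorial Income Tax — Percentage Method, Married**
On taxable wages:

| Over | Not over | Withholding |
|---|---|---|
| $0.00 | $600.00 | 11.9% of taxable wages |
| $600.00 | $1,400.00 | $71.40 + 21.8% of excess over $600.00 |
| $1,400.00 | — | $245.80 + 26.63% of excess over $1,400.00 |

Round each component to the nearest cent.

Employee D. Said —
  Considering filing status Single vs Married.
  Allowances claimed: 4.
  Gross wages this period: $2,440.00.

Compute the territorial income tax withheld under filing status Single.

$275.24

Territorial Income Tax (Single): taxable = $2,440.00 − 4×$120.00 = $1,960.00
  $21.80 + 14.4% × ($1,960.00 − $200.00) = $21.80 + 14.4% × $1,760.00 = $275.24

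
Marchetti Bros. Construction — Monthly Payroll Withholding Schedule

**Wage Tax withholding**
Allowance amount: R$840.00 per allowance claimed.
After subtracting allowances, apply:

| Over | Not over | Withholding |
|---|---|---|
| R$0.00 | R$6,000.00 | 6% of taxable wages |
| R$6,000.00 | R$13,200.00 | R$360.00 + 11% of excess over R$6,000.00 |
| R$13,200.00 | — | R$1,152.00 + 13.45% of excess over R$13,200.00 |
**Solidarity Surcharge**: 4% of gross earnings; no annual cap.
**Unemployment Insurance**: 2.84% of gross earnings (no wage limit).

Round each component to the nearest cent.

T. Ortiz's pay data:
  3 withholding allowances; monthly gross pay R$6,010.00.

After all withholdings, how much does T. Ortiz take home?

Wage Tax: taxable = R$6,010.00 − 3×R$840.00 = R$3,490.00
  6% × R$3,490.00 = R$209.40
Solidarity Surcharge: 4% × R$6,010.00 = R$240.40
Unemployment Insurance: 2.84% × R$6,010.00 = R$170.68
Total withheld: R$209.40 + R$240.40 + R$170.68 = R$620.48
Net pay: R$6,010.00 − R$620.48 = R$5,389.52

R$5,389.52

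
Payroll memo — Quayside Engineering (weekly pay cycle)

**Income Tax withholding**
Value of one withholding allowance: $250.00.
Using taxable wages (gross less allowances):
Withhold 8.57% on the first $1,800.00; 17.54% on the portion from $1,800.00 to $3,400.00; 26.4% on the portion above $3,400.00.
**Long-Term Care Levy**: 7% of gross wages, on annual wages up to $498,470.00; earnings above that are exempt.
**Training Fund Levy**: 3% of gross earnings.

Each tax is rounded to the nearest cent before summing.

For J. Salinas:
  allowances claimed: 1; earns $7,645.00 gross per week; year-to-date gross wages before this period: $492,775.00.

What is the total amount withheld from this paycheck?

$2,117.58

Income Tax: taxable = $7,645.00 − 1×$250.00 = $7,395.00
  $434.90 + 26.4% × ($7,395.00 − $3,400.00) = $434.90 + 26.4% × $3,995.00 = $1,489.58
Long-Term Care Levy: cap $498,470.00 − YTD $492,775.00 = $5,695.00 subject; 7% × $5,695.00 = $398.65
Training Fund Levy: 3% × $7,645.00 = $229.35
Total: $1,489.58 + $398.65 + $229.35 = $2,117.58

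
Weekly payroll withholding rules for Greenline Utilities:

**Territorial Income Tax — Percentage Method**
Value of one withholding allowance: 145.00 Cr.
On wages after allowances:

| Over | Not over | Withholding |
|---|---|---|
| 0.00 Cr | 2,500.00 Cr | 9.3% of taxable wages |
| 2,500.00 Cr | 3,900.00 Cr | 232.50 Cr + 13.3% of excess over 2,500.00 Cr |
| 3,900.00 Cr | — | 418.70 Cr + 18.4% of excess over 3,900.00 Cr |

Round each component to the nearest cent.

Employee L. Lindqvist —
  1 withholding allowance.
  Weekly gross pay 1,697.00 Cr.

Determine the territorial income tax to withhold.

144.34 Cr

Territorial Income Tax: taxable = 1,697.00 Cr − 1×145.00 Cr = 1,552.00 Cr
  9.3% × 1,552.00 Cr = 144.34 Cr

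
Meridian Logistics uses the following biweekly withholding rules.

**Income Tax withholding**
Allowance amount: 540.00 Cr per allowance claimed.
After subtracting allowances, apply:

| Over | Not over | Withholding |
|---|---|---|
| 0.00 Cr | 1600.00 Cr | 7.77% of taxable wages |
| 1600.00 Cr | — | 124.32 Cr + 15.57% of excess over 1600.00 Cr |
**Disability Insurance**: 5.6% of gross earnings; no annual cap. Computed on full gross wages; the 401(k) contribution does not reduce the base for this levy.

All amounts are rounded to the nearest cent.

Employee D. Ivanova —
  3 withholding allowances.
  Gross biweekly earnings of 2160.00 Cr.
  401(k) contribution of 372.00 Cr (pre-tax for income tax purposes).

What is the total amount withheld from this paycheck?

Income Tax: taxable = 2160.00 Cr − 372.00 Cr − 3×540.00 Cr = 168.00 Cr
  7.77% × 168.00 Cr = 13.05 Cr
Disability Insurance: 5.6% × 2160.00 Cr = 120.96 Cr
Total: 13.05 Cr + 120.96 Cr = 134.01 Cr

134.01 Cr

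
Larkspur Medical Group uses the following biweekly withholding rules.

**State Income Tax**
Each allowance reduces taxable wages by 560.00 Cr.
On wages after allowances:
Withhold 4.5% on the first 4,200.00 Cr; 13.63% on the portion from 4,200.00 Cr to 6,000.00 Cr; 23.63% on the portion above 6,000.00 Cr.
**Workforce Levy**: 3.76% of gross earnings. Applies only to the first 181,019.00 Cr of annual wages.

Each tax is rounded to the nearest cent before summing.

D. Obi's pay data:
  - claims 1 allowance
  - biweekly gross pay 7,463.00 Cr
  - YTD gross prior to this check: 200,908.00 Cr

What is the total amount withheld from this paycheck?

State Income Tax: taxable = 7,463.00 Cr − 1×560.00 Cr = 6,903.00 Cr
  434.34 Cr + 23.63% × (6,903.00 Cr − 6,000.00 Cr) = 434.34 Cr + 23.63% × 903.00 Cr = 647.72 Cr
Workforce Levy: YTD 200,908.00 Cr ≥ cap 181,019.00 Cr → 0.00 Cr
Total: 647.72 Cr + 0.00 Cr = 647.72 Cr

647.72 Cr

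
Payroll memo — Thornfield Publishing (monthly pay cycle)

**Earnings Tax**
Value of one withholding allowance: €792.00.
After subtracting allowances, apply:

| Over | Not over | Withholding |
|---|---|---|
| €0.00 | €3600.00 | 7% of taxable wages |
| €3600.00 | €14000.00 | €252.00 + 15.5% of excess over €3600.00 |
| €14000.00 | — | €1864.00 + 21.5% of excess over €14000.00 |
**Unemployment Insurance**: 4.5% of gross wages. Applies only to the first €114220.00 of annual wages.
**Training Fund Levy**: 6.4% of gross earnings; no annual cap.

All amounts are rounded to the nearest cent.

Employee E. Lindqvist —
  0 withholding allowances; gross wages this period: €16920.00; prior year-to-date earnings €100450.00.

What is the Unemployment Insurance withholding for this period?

€619.65

Unemployment Insurance: cap €114220.00 − YTD €100450.00 = €13770.00 subject; 4.5% × €13770.00 = €619.65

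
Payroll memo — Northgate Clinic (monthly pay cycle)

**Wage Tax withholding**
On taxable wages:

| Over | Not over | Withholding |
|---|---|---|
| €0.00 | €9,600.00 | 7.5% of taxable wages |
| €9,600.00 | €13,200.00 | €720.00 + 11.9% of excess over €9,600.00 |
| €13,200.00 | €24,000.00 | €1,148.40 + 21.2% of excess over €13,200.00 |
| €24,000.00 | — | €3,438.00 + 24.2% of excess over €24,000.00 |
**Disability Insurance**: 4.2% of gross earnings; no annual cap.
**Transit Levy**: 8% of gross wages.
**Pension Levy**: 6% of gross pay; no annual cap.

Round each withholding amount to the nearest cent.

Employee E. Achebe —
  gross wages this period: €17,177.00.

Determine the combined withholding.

€5,117.73

Wage Tax: taxable = €17,177.00
  €1,148.40 + 21.2% × (€17,177.00 − €13,200.00) = €1,148.40 + 21.2% × €3,977.00 = €1,991.52
Disability Insurance: 4.2% × €17,177.00 = €721.43
Transit Levy: 8% × €17,177.00 = €1,374.16
Pension Levy: 6% × €17,177.00 = €1,030.62
Total: €1,991.52 + €721.43 + €1,374.16 + €1,030.62 = €5,117.73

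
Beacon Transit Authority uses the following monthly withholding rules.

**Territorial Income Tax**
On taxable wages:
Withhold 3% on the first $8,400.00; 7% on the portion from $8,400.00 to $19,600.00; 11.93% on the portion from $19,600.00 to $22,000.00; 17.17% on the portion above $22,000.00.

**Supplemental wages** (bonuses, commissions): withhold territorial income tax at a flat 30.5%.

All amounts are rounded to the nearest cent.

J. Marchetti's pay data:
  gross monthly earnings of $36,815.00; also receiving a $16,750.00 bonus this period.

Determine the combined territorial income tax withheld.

Territorial Income Tax: taxable = $36,815.00
  $1,322.32 + 17.17% × ($36,815.00 − $22,000.00) = $1,322.32 + 17.17% × $14,815.00 = $3,866.06
Supplemental (30.5% flat on bonus): 30.5% × $16,750.00 = $5,108.75
Total territorial income tax: $3,866.06 + $5,108.75 = $8,974.81

$8,974.81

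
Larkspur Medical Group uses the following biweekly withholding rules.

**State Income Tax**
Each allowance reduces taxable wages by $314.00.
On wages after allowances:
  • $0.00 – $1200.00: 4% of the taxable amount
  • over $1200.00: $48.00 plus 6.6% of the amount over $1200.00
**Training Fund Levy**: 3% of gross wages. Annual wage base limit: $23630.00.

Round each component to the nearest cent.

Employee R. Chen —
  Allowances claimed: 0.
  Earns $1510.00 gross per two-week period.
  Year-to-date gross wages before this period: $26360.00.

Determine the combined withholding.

State Income Tax: taxable = $1510.00
  $48.00 + 6.6% × ($1510.00 − $1200.00) = $48.00 + 6.6% × $310.00 = $68.46
Training Fund Levy: YTD $26360.00 ≥ cap $23630.00 → $0.00
Total: $68.46 + $0.00 = $68.46

$68.46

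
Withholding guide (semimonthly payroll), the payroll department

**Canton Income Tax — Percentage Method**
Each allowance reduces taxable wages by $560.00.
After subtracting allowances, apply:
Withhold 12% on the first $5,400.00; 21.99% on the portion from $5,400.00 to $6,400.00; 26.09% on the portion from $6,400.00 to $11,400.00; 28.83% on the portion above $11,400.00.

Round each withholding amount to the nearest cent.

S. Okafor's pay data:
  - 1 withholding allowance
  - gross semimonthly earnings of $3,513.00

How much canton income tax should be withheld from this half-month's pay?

Canton Income Tax: taxable = $3,513.00 − 1×$560.00 = $2,953.00
  12% × $2,953.00 = $354.36

$354.36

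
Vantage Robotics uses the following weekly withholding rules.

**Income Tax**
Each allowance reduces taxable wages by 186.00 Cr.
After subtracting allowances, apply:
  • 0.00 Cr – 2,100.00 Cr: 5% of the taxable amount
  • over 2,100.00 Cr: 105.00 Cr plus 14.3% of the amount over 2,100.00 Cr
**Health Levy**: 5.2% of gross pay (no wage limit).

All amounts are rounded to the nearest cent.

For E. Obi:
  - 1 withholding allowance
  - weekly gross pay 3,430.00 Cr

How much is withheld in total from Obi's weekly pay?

Income Tax: taxable = 3,430.00 Cr − 1×186.00 Cr = 3,244.00 Cr
  105.00 Cr + 14.3% × (3,244.00 Cr − 2,100.00 Cr) = 105.00 Cr + 14.3% × 1,144.00 Cr = 268.59 Cr
Health Levy: 5.2% × 3,430.00 Cr = 178.36 Cr
Total: 268.59 Cr + 178.36 Cr = 446.95 Cr

446.95 Cr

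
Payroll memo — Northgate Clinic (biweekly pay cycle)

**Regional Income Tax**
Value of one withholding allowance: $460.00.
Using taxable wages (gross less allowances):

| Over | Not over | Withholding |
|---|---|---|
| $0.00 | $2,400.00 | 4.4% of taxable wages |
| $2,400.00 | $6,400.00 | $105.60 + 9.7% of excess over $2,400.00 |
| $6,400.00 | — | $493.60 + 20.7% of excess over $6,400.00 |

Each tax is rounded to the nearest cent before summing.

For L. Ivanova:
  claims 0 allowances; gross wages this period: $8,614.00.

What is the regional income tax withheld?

$951.90

Regional Income Tax: taxable = $8,614.00
  $493.60 + 20.7% × ($8,614.00 − $6,400.00) = $493.60 + 20.7% × $2,214.00 = $951.90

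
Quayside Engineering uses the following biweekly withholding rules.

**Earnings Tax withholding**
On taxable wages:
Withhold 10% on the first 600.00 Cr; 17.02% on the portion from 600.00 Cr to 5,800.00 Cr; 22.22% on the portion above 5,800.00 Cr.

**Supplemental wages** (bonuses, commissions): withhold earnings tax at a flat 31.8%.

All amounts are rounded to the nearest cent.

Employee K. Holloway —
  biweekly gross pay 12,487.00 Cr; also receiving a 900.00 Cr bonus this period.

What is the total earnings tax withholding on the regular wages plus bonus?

Earnings Tax: taxable = 12,487.00 Cr
  945.04 Cr + 22.22% × (12,487.00 Cr − 5,800.00 Cr) = 945.04 Cr + 22.22% × 6,687.00 Cr = 2,430.89 Cr
Supplemental (31.8% flat on bonus): 31.8% × 900.00 Cr = 286.20 Cr
Total earnings tax: 2,430.89 Cr + 286.20 Cr = 2,717.09 Cr

2,717.09 Cr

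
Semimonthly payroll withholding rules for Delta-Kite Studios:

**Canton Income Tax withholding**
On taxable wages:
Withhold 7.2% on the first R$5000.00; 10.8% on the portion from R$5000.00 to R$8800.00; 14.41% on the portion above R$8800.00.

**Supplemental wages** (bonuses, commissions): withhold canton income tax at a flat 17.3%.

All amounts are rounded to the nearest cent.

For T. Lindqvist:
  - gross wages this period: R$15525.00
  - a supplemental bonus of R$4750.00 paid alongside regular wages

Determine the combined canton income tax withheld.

R$2561.22

Canton Income Tax: taxable = R$15525.00
  R$770.40 + 14.41% × (R$15525.00 − R$8800.00) = R$770.40 + 14.41% × R$6725.00 = R$1739.47
Supplemental (17.3% flat on bonus): 17.3% × R$4750.00 = R$821.75
Total canton income tax: R$1739.47 + R$821.75 = R$2561.22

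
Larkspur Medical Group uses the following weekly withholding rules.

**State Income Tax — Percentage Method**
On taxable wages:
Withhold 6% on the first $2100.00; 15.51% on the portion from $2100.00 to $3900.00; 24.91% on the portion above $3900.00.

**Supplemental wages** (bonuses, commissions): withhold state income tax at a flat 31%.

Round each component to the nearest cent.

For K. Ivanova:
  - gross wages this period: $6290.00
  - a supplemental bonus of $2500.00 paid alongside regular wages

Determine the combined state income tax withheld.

$1775.53

State Income Tax: taxable = $6290.00
  $405.18 + 24.91% × ($6290.00 − $3900.00) = $405.18 + 24.91% × $2390.00 = $1000.53
Supplemental (31% flat on bonus): 31% × $2500.00 = $775.00
Total state income tax: $1000.53 + $775.00 = $1775.53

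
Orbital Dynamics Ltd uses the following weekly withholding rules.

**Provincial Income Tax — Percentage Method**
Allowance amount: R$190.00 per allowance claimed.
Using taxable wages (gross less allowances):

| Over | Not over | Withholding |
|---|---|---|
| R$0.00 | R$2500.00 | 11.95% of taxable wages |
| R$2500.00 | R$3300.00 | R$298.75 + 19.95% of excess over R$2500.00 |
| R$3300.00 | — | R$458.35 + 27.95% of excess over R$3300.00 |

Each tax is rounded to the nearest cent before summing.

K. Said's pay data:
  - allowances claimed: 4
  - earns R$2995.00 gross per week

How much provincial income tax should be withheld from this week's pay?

R$267.08

Provincial Income Tax: taxable = R$2995.00 − 4×R$190.00 = R$2235.00
  11.95% × R$2235.00 = R$267.08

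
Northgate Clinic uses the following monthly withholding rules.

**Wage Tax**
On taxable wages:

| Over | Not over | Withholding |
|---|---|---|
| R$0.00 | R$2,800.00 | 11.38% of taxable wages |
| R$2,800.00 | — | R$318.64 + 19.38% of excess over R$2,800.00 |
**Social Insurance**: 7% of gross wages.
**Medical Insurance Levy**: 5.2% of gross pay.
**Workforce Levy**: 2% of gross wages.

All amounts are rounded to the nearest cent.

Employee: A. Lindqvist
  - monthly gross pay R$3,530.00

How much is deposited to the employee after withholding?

R$2,568.63

Wage Tax: taxable = R$3,530.00
  R$318.64 + 19.38% × (R$3,530.00 − R$2,800.00) = R$318.64 + 19.38% × R$730.00 = R$460.11
Social Insurance: 7% × R$3,530.00 = R$247.10
Medical Insurance Levy: 5.2% × R$3,530.00 = R$183.56
Workforce Levy: 2% × R$3,530.00 = R$70.60
Total withheld: R$460.11 + R$247.10 + R$183.56 + R$70.60 = R$961.37
Net pay: R$3,530.00 − R$961.37 = R$2,568.63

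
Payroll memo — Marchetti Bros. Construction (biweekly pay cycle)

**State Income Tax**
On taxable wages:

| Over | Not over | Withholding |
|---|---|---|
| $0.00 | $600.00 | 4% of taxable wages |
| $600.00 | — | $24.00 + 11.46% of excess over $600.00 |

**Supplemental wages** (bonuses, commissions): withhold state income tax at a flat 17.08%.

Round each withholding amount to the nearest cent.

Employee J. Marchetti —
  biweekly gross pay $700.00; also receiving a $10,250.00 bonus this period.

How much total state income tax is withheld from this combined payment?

$1,786.16

State Income Tax: taxable = $700.00
  $24.00 + 11.46% × ($700.00 − $600.00) = $24.00 + 11.46% × $100.00 = $35.46
Supplemental (17.08% flat on bonus): 17.08% × $10,250.00 = $1,750.70
Total state income tax: $35.46 + $1,750.70 = $1,786.16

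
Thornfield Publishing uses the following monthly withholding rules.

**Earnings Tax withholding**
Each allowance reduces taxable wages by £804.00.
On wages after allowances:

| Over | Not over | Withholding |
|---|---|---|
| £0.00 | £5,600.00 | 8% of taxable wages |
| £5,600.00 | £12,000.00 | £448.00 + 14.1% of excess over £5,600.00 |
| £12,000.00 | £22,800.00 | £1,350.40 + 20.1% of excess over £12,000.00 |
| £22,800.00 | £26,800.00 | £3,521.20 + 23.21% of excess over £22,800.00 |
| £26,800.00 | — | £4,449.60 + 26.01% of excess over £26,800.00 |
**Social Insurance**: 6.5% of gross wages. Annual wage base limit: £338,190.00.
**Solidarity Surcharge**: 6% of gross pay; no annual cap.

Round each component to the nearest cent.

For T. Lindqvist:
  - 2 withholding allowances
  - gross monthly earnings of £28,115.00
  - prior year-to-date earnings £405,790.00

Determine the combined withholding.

Earnings Tax: taxable = £28,115.00 − 2×£804.00 = £26,507.00
  £3,521.20 + 23.21% × (£26,507.00 − £22,800.00) = £3,521.20 + 23.21% × £3,707.00 = £4,381.59
Social Insurance: YTD £405,790.00 ≥ cap £338,190.00 → £0.00
Solidarity Surcharge: 6% × £28,115.00 = £1,686.90
Total: £4,381.59 + £0.00 + £1,686.90 = £6,068.49

£6,068.49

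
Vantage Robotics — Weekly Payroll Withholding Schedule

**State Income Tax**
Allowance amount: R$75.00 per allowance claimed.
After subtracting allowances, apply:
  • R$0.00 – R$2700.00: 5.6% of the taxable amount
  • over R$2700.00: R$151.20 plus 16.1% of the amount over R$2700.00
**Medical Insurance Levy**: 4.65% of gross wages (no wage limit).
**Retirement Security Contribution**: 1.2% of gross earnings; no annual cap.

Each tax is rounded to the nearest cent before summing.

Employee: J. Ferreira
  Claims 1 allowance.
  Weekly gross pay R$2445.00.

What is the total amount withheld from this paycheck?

State Income Tax: taxable = R$2445.00 − 1×R$75.00 = R$2370.00
  5.6% × R$2370.00 = R$132.72
Medical Insurance Levy: 4.65% × R$2445.00 = R$113.69
Retirement Security Contribution: 1.2% × R$2445.00 = R$29.34
Total: R$132.72 + R$113.69 + R$29.34 = R$275.75

R$275.75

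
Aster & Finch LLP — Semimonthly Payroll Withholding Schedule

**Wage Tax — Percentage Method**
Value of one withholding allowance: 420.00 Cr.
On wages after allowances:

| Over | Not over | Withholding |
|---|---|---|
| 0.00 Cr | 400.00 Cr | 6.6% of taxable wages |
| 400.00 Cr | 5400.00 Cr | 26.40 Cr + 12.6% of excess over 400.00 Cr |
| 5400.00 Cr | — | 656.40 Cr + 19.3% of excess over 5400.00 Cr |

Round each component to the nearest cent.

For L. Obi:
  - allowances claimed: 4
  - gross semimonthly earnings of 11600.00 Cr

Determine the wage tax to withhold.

1528.76 Cr

Wage Tax: taxable = 11600.00 Cr − 4×420.00 Cr = 9920.00 Cr
  656.40 Cr + 19.3% × (9920.00 Cr − 5400.00 Cr) = 656.40 Cr + 19.3% × 4520.00 Cr = 1528.76 Cr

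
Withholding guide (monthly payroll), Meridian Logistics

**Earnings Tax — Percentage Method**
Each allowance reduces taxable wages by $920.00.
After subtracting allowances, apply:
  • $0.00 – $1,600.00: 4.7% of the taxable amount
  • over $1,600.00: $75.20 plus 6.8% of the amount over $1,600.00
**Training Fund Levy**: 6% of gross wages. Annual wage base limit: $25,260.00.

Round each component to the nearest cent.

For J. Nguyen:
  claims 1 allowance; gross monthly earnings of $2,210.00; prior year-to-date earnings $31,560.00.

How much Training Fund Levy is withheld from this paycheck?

Training Fund Levy: YTD $31,560.00 ≥ cap $25,260.00 → $0.00

$0.00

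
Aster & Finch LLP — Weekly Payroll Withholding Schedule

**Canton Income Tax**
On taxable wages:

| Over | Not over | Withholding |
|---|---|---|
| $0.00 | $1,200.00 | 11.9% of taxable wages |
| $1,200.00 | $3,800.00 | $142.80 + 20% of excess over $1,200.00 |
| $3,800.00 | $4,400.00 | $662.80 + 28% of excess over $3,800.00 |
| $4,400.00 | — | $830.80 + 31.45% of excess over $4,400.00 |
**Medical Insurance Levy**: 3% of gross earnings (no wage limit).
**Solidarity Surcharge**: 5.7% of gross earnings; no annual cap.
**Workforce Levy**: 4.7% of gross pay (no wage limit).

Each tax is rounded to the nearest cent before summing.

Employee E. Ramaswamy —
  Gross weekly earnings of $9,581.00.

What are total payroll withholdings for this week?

$3,744.08

Canton Income Tax: taxable = $9,581.00
  $830.80 + 31.45% × ($9,581.00 − $4,400.00) = $830.80 + 31.45% × $5,181.00 = $2,460.22
Medical Insurance Levy: 3% × $9,581.00 = $287.43
Solidarity Surcharge: 5.7% × $9,581.00 = $546.12
Workforce Levy: 4.7% × $9,581.00 = $450.31
Total: $2,460.22 + $287.43 + $546.12 + $450.31 = $3,744.08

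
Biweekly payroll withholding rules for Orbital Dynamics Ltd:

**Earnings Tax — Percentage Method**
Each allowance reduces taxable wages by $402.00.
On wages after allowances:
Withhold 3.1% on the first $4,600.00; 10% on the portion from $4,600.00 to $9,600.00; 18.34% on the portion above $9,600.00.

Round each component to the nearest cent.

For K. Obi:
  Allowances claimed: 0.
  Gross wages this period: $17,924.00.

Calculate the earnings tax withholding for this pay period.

$2,169.22

Earnings Tax: taxable = $17,924.00
  $642.60 + 18.34% × ($17,924.00 − $9,600.00) = $642.60 + 18.34% × $8,324.00 = $2,169.22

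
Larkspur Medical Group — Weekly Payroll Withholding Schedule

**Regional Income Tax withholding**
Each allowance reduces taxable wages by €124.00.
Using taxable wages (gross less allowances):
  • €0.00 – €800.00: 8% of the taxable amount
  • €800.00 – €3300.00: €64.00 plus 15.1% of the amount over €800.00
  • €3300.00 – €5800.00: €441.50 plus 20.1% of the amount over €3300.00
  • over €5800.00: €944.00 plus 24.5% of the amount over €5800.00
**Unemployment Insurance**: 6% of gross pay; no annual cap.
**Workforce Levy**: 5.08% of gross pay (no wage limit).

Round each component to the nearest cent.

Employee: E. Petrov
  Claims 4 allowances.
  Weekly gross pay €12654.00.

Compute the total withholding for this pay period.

€3903.77

Regional Income Tax: taxable = €12654.00 − 4×€124.00 = €12158.00
  €944.00 + 24.5% × (€12158.00 − €5800.00) = €944.00 + 24.5% × €6358.00 = €2501.71
Unemployment Insurance: 6% × €12654.00 = €759.24
Workforce Levy: 5.08% × €12654.00 = €642.82
Total: €2501.71 + €759.24 + €642.82 = €3903.77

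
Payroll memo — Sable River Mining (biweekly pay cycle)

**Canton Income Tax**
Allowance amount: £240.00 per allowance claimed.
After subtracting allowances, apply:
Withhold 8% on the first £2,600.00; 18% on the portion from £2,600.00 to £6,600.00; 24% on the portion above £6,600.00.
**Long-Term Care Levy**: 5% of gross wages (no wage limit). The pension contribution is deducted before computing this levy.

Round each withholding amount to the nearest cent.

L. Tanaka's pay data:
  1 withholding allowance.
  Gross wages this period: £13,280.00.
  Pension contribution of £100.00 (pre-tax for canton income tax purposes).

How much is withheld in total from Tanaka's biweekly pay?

£3,108.60

Canton Income Tax: taxable = £13,280.00 − £100.00 − 1×£240.00 = £12,940.00
  £928.00 + 24% × (£12,940.00 − £6,600.00) = £928.00 + 24% × £6,340.00 = £2,449.60
Long-Term Care Levy: 5% × £13,180.00 = £659.00
Total: £2,449.60 + £659.00 = £3,108.60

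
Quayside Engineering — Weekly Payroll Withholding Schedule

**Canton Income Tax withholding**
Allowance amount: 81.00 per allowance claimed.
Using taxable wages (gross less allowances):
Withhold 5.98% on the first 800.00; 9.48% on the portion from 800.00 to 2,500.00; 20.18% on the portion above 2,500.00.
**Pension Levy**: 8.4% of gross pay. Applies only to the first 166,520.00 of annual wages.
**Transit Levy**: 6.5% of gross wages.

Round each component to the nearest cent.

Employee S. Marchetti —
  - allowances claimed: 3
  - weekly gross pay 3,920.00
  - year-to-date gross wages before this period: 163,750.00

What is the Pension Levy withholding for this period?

232.68

Pension Levy: cap 166,520.00 − YTD 163,750.00 = 2,770.00 subject; 8.4% × 2,770.00 = 232.68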